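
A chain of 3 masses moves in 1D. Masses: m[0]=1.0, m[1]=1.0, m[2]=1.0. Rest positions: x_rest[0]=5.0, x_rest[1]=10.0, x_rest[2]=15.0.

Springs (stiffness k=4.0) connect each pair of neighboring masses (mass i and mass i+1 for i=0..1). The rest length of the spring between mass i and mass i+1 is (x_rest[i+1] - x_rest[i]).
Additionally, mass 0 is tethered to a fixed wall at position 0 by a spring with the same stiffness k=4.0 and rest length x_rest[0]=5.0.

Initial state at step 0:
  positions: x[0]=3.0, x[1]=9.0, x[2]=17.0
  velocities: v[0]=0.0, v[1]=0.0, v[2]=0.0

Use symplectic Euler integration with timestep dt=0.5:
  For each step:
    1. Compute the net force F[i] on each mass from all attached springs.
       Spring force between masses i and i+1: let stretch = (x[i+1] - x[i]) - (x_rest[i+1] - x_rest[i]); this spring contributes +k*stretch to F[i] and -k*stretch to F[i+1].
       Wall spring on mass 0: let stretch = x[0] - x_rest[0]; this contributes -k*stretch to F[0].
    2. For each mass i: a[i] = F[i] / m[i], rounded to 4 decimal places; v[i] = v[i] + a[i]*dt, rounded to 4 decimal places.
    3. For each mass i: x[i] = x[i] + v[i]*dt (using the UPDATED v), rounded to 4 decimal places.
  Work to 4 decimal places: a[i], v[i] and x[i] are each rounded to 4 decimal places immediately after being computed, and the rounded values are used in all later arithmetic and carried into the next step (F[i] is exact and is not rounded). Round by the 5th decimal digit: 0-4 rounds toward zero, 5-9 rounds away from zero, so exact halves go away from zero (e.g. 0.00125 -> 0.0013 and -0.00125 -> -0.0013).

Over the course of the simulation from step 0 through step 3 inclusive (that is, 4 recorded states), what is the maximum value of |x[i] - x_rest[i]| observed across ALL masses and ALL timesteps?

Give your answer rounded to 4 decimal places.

Step 0: x=[3.0000 9.0000 17.0000] v=[0.0000 0.0000 0.0000]
Step 1: x=[6.0000 11.0000 14.0000] v=[6.0000 4.0000 -6.0000]
Step 2: x=[8.0000 11.0000 13.0000] v=[4.0000 0.0000 -2.0000]
Step 3: x=[5.0000 10.0000 15.0000] v=[-6.0000 -2.0000 4.0000]
Max displacement = 3.0000

Answer: 3.0000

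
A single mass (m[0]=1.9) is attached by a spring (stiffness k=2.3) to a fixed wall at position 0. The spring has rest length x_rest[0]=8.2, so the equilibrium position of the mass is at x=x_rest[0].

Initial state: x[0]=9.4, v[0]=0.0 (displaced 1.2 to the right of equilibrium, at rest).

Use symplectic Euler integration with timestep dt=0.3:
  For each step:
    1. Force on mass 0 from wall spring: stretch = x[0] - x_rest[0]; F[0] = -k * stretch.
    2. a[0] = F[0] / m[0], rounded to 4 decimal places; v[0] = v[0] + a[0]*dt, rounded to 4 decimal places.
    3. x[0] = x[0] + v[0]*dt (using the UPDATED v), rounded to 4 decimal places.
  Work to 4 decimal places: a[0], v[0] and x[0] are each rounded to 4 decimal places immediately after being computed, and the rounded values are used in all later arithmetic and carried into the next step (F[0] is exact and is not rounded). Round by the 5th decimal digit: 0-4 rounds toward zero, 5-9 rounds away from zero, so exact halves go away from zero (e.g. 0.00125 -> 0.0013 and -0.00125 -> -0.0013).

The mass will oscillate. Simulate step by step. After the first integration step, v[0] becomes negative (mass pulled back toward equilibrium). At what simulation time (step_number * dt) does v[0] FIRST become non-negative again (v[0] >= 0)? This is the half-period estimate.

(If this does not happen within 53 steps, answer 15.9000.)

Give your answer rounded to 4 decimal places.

Step 0: x=[9.4000] v=[0.0000]
Step 1: x=[9.2693] v=[-0.4358]
Step 2: x=[9.0221] v=[-0.8241]
Step 3: x=[8.6853] v=[-1.1227]
Step 4: x=[8.2956] v=[-1.2990]
Step 5: x=[7.8955] v=[-1.3337]
Step 6: x=[7.5286] v=[-1.2231]
Step 7: x=[7.2348] v=[-0.9793]
Step 8: x=[7.0462] v=[-0.6288]
Step 9: x=[6.9833] v=[-0.2098]
Step 10: x=[7.0529] v=[0.2320]
First v>=0 after going negative at step 10, time=3.0000

Answer: 3.0000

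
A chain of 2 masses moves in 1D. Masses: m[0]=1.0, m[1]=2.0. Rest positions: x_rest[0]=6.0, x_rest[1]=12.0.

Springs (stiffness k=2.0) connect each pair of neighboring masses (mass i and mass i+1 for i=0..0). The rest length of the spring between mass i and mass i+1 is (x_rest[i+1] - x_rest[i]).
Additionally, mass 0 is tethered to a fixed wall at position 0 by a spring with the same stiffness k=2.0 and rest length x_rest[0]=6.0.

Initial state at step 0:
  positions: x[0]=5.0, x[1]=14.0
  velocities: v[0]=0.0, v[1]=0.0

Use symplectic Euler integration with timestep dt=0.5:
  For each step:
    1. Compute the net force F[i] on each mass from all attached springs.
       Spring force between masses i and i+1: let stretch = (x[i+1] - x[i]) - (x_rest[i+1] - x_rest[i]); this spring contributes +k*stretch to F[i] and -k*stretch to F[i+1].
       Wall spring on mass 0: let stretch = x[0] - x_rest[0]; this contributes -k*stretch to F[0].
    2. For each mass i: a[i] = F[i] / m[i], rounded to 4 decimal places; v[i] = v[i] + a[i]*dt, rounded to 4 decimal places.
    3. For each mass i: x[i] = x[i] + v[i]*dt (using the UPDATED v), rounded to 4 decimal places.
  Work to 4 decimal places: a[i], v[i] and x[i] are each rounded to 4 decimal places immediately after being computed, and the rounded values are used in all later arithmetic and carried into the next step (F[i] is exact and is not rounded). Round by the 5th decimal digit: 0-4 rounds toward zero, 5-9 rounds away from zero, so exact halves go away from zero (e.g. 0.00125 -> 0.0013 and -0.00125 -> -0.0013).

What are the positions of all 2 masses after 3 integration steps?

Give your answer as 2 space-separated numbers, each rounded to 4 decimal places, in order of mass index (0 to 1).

Step 0: x=[5.0000 14.0000] v=[0.0000 0.0000]
Step 1: x=[7.0000 13.2500] v=[4.0000 -1.5000]
Step 2: x=[8.6250 12.4375] v=[3.2500 -1.6250]
Step 3: x=[7.8438 12.1719] v=[-1.5625 -0.5313]

Answer: 7.8438 12.1719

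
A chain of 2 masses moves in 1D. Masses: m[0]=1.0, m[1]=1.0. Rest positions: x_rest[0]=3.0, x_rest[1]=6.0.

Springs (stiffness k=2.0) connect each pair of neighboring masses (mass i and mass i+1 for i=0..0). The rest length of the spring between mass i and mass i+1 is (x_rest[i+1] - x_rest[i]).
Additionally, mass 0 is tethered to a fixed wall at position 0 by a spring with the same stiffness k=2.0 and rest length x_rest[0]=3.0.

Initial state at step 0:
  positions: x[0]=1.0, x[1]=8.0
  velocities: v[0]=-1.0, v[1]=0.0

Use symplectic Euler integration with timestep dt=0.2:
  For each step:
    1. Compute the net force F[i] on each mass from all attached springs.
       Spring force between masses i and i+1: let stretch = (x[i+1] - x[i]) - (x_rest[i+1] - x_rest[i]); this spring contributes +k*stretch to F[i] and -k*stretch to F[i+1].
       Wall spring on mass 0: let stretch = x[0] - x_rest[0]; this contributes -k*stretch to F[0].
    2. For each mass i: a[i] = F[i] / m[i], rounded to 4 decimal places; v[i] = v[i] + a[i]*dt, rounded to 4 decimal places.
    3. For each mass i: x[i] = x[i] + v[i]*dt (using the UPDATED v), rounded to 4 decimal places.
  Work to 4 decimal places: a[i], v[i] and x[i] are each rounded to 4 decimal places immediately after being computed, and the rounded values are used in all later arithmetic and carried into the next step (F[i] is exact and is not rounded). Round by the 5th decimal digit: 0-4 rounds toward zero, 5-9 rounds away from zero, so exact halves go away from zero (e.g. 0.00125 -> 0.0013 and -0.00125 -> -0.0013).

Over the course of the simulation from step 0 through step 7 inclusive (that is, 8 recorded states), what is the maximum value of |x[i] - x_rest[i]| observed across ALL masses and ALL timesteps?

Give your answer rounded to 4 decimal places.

Answer: 2.1325

Derivation:
Step 0: x=[1.0000 8.0000] v=[-1.0000 0.0000]
Step 1: x=[1.2800 7.6800] v=[1.4000 -1.6000]
Step 2: x=[1.9696 7.0880] v=[3.4480 -2.9600]
Step 3: x=[2.9111 6.3265] v=[4.7075 -3.8074]
Step 4: x=[3.8929 5.5318] v=[4.9092 -3.9736]
Step 5: x=[4.6944 4.8460] v=[4.0076 -3.4292]
Step 6: x=[5.1325 4.3880] v=[2.1905 -2.2898]
Step 7: x=[5.1004 4.2296] v=[-0.1603 -0.7920]
Max displacement = 2.1325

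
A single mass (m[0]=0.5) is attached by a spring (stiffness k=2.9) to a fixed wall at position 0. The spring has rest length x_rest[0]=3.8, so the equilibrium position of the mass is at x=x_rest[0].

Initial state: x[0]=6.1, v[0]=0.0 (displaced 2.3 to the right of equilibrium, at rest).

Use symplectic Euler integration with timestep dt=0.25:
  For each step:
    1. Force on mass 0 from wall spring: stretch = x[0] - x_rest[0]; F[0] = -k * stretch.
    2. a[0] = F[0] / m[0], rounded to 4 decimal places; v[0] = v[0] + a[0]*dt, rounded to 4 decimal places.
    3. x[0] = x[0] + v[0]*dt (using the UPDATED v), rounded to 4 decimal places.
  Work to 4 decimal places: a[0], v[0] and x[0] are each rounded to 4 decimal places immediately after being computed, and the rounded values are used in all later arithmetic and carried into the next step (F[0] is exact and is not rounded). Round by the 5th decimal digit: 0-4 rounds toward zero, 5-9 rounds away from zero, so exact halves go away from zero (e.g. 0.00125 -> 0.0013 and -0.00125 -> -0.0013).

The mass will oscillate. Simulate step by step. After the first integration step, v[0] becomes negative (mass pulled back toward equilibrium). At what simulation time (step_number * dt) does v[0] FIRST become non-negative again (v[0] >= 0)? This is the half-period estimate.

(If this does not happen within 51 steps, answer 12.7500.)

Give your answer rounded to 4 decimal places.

Step 0: x=[6.1000] v=[0.0000]
Step 1: x=[5.2663] v=[-3.3350]
Step 2: x=[3.9010] v=[-5.4611]
Step 3: x=[2.4991] v=[-5.6076]
Step 4: x=[1.5688] v=[-3.7213]
Step 5: x=[1.4473] v=[-0.4861]
Step 6: x=[2.1786] v=[2.9253]
First v>=0 after going negative at step 6, time=1.5000

Answer: 1.5000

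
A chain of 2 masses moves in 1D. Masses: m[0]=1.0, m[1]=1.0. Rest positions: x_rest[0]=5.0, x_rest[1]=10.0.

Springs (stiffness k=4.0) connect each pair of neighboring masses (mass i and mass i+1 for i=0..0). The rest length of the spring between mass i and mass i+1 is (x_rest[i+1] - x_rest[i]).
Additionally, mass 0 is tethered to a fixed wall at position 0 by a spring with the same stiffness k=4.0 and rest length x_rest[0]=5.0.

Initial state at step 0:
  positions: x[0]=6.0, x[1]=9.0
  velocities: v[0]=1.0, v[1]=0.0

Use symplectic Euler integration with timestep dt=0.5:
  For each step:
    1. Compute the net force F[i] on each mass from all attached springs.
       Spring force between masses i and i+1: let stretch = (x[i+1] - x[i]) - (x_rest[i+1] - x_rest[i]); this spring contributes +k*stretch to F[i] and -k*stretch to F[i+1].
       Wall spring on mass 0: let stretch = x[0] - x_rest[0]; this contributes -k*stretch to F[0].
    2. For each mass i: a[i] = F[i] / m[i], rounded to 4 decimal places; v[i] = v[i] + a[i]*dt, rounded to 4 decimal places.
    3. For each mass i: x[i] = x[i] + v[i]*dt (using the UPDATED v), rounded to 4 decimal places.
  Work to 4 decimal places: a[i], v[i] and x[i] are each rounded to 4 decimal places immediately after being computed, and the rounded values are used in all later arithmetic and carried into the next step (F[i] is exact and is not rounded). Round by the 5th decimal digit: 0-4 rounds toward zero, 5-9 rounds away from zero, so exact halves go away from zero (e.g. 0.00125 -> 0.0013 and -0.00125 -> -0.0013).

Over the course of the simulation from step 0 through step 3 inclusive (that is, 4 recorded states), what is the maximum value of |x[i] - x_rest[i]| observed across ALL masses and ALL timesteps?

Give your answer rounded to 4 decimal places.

Step 0: x=[6.0000 9.0000] v=[1.0000 0.0000]
Step 1: x=[3.5000 11.0000] v=[-5.0000 4.0000]
Step 2: x=[5.0000 10.5000] v=[3.0000 -1.0000]
Step 3: x=[7.0000 9.5000] v=[4.0000 -2.0000]
Max displacement = 2.0000

Answer: 2.0000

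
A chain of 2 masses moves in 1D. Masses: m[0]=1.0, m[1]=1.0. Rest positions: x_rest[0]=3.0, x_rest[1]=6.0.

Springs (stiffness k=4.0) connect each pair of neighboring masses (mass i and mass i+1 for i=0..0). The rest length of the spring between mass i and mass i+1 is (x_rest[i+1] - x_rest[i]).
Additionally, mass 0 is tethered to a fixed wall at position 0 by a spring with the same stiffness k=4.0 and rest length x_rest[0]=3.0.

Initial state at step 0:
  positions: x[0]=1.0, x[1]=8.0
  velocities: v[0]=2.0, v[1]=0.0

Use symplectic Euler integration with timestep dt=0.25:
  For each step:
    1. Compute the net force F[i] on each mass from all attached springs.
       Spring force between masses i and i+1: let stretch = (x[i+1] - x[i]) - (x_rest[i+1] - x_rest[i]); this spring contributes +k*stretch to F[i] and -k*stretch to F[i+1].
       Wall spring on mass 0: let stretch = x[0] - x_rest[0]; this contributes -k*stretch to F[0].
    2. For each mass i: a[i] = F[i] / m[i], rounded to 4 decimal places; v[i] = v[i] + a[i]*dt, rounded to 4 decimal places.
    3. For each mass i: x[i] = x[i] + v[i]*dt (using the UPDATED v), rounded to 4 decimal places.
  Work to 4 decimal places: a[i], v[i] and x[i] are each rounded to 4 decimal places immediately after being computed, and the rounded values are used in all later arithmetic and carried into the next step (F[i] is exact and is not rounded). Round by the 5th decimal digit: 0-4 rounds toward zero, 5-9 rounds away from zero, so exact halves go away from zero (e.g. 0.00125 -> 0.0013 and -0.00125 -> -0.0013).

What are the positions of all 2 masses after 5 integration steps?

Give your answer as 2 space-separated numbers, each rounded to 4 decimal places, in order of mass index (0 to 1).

Answer: 3.3242 6.7071

Derivation:
Step 0: x=[1.0000 8.0000] v=[2.0000 0.0000]
Step 1: x=[3.0000 7.0000] v=[8.0000 -4.0000]
Step 2: x=[5.2500 5.7500] v=[9.0000 -5.0000]
Step 3: x=[6.3125 5.1250] v=[4.2500 -2.5000]
Step 4: x=[5.5000 5.5469] v=[-3.2500 1.6875]
Step 5: x=[3.3242 6.7071] v=[-8.7031 4.6406]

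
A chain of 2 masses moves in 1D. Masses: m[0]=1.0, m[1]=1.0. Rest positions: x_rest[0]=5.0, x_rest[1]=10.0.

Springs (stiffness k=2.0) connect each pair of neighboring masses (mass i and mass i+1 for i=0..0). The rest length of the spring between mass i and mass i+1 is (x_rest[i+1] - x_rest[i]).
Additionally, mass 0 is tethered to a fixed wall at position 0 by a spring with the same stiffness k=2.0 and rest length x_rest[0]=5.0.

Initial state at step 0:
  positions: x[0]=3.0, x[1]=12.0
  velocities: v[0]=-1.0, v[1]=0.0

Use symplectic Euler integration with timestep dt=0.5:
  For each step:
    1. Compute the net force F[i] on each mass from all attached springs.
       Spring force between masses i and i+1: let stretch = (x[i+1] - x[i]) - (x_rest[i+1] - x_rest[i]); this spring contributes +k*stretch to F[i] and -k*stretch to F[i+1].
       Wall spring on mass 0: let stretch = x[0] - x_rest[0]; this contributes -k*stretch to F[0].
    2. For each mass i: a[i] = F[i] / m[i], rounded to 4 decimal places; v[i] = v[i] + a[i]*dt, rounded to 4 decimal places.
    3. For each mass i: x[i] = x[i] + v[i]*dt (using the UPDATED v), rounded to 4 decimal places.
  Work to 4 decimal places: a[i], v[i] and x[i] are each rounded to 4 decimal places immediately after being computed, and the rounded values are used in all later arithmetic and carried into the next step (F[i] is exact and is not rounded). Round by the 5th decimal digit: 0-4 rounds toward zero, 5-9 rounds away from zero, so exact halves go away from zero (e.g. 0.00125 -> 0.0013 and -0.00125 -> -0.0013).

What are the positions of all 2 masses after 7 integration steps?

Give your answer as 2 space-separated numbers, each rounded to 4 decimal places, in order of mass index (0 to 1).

Answer: 7.0704 7.9063

Derivation:
Step 0: x=[3.0000 12.0000] v=[-1.0000 0.0000]
Step 1: x=[5.5000 10.0000] v=[5.0000 -4.0000]
Step 2: x=[7.5000 8.2500] v=[4.0000 -3.5000]
Step 3: x=[6.1250 8.6250] v=[-2.7500 0.7500]
Step 4: x=[2.9375 10.2500] v=[-6.3750 3.2500]
Step 5: x=[1.9375 10.7188] v=[-2.0000 0.9375]
Step 6: x=[4.3594 9.2969] v=[4.8438 -2.8438]
Step 7: x=[7.0704 7.9063] v=[5.4219 -2.7813]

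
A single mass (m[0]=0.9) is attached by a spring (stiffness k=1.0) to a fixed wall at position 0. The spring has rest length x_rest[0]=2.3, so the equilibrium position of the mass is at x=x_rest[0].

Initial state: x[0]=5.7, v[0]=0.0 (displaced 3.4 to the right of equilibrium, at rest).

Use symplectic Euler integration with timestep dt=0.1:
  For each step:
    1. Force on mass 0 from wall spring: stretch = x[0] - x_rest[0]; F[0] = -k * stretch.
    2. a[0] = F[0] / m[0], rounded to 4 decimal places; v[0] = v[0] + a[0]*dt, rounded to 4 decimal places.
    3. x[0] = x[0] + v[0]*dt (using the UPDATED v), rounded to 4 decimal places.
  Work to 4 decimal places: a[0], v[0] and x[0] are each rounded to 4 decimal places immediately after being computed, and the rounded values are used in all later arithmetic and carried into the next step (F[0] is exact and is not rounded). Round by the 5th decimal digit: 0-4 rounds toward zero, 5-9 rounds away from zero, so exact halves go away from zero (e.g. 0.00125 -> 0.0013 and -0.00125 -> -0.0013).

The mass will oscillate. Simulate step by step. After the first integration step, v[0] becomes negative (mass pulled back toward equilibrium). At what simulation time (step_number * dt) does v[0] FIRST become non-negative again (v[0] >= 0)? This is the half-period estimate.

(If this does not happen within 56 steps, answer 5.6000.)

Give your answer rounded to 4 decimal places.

Step 0: x=[5.7000] v=[0.0000]
Step 1: x=[5.6622] v=[-0.3778]
Step 2: x=[5.5871] v=[-0.7514]
Step 3: x=[5.4754] v=[-1.1166]
Step 4: x=[5.3285] v=[-1.4694]
Step 5: x=[5.1479] v=[-1.8059]
Step 6: x=[4.9357] v=[-2.1223]
Step 7: x=[4.6942] v=[-2.4152]
Step 8: x=[4.4261] v=[-2.6812]
Step 9: x=[4.1344] v=[-2.9174]
Step 10: x=[3.8223] v=[-3.1212]
Step 11: x=[3.4933] v=[-3.2903]
Step 12: x=[3.1510] v=[-3.4229]
Step 13: x=[2.7993] v=[-3.5175]
Step 14: x=[2.4420] v=[-3.5730]
Step 15: x=[2.0831] v=[-3.5888]
Step 16: x=[1.7266] v=[-3.5647]
Step 17: x=[1.3765] v=[-3.5010]
Step 18: x=[1.0367] v=[-3.3984]
Step 19: x=[0.7109] v=[-3.2580]
Step 20: x=[0.4028] v=[-3.0814]
Step 21: x=[0.1157] v=[-2.8706]
Step 22: x=[-0.1471] v=[-2.6279]
Step 23: x=[-0.3827] v=[-2.3560]
Step 24: x=[-0.5885] v=[-2.0579]
Step 25: x=[-0.7622] v=[-1.7370]
Step 26: x=[-0.9019] v=[-1.3968]
Step 27: x=[-1.0060] v=[-1.0410]
Step 28: x=[-1.0734] v=[-0.6737]
Step 29: x=[-1.1033] v=[-0.2989]
Step 30: x=[-1.0954] v=[0.0792]
First v>=0 after going negative at step 30, time=3.0000

Answer: 3.0000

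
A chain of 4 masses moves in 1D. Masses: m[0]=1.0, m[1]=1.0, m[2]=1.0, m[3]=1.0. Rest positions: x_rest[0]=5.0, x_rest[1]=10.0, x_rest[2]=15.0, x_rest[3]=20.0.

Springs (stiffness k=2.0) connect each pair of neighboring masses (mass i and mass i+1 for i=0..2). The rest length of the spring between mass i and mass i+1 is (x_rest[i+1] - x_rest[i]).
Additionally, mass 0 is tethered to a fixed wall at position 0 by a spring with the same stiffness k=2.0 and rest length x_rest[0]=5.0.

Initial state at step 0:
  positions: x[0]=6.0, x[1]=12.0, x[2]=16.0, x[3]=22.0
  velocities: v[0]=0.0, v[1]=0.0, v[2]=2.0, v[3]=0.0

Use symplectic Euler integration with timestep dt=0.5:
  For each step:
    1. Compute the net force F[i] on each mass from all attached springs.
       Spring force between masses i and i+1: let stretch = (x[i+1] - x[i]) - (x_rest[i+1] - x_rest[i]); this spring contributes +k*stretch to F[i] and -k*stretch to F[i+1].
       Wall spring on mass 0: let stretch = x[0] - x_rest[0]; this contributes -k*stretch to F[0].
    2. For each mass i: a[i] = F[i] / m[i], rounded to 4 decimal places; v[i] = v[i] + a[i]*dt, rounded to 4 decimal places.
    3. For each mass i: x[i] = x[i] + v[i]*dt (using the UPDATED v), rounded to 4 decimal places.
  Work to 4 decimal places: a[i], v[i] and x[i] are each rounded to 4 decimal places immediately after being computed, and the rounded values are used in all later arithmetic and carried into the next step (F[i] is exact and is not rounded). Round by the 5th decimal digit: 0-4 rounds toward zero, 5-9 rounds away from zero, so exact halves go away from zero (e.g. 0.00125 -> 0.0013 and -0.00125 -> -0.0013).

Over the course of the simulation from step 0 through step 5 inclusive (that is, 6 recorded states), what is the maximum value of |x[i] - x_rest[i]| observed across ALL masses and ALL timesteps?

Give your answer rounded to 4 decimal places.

Step 0: x=[6.0000 12.0000 16.0000 22.0000] v=[0.0000 0.0000 2.0000 0.0000]
Step 1: x=[6.0000 11.0000 18.0000 21.5000] v=[0.0000 -2.0000 4.0000 -1.0000]
Step 2: x=[5.5000 11.0000 18.2500 21.7500] v=[-1.0000 0.0000 0.5000 0.5000]
Step 3: x=[5.0000 11.8750 16.6250 22.7500] v=[-1.0000 1.7500 -3.2500 2.0000]
Step 4: x=[5.4375 11.6875 15.6875 23.1875] v=[0.8750 -0.3750 -1.8750 0.8750]
Step 5: x=[6.2813 10.3750 16.5000 22.3750] v=[1.6875 -2.6250 1.6250 -1.6250]
Max displacement = 3.2500

Answer: 3.2500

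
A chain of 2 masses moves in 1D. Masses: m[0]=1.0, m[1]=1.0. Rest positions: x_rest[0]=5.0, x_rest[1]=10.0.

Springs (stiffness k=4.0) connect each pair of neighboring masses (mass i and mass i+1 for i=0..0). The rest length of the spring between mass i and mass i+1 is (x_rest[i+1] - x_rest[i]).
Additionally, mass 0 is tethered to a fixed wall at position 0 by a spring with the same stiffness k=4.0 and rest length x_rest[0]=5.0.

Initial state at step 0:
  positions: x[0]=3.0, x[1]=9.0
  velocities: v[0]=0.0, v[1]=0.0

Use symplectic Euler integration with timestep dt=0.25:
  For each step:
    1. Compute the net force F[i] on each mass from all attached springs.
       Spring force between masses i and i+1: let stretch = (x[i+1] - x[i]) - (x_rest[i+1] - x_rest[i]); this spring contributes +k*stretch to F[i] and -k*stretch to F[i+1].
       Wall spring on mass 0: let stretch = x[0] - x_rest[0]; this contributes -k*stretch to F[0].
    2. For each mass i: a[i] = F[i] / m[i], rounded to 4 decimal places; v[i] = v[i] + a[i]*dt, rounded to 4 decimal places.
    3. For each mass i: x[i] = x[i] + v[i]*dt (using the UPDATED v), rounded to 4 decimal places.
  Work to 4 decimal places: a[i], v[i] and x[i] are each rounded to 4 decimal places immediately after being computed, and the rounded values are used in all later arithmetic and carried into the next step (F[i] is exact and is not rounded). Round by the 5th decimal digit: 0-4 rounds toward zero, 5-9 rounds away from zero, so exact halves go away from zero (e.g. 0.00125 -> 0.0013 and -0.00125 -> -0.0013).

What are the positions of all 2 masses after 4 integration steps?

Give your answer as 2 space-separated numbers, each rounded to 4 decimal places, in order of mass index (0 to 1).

Step 0: x=[3.0000 9.0000] v=[0.0000 0.0000]
Step 1: x=[3.7500 8.7500] v=[3.0000 -1.0000]
Step 2: x=[4.8125 8.5000] v=[4.2500 -1.0000]
Step 3: x=[5.5938 8.5781] v=[3.1250 0.3125]
Step 4: x=[5.7227 9.1602] v=[0.5155 2.3282]

Answer: 5.7227 9.1602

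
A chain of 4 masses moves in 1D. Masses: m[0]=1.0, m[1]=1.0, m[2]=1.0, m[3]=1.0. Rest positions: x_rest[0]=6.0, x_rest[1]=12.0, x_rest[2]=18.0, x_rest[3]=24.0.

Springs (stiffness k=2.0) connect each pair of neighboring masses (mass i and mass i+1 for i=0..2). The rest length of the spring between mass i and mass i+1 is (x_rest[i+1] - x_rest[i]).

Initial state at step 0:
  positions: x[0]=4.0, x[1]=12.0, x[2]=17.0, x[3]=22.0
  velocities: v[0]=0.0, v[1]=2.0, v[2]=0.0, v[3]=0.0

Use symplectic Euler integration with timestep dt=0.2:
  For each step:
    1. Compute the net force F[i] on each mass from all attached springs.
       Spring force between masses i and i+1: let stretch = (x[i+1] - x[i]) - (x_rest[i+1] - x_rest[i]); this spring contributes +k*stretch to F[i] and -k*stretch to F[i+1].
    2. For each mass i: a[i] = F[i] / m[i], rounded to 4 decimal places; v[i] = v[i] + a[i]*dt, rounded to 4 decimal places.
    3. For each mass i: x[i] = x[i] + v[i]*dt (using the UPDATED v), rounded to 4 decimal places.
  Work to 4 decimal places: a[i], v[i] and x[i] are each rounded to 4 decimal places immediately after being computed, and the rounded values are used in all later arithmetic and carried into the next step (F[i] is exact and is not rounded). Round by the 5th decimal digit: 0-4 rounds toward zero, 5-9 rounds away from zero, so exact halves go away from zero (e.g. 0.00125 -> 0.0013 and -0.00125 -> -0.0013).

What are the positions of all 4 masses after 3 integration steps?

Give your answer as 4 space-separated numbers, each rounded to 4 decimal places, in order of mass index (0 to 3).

Answer: 4.9270 11.7636 17.0594 22.4500

Derivation:
Step 0: x=[4.0000 12.0000 17.0000 22.0000] v=[0.0000 2.0000 0.0000 0.0000]
Step 1: x=[4.1600 12.1600 17.0000 22.0800] v=[0.8000 0.8000 0.0000 0.4000]
Step 2: x=[4.4800 12.0672 17.0192 22.2336] v=[1.6000 -0.4640 0.0960 0.7680]
Step 3: x=[4.9270 11.7636 17.0594 22.4500] v=[2.2349 -1.5181 0.2010 1.0822]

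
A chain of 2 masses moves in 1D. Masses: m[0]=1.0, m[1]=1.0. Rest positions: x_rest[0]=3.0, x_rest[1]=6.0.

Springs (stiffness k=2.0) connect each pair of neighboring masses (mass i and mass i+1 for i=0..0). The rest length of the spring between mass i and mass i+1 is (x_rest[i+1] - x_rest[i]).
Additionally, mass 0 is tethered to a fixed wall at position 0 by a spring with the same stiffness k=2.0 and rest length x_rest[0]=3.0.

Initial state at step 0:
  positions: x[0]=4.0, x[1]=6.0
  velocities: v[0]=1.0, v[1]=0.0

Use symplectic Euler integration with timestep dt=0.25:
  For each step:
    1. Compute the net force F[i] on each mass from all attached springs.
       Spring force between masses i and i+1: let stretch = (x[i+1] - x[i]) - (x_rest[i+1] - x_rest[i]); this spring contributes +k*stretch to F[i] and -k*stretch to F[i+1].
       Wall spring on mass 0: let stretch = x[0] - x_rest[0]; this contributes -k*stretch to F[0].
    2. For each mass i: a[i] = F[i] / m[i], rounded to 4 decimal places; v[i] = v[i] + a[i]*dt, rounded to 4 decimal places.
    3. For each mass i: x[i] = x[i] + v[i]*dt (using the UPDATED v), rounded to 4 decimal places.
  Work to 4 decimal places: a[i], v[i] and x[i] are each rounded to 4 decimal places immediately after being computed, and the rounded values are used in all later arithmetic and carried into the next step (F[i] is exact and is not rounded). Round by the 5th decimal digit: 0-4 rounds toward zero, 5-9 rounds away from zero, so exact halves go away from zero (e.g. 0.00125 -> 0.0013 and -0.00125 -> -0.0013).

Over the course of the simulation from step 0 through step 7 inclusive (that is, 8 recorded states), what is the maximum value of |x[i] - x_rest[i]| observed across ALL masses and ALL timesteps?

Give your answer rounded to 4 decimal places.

Step 0: x=[4.0000 6.0000] v=[1.0000 0.0000]
Step 1: x=[4.0000 6.1250] v=[0.0000 0.5000]
Step 2: x=[3.7656 6.3594] v=[-0.9375 0.9375]
Step 3: x=[3.3848 6.6446] v=[-1.5234 1.1406]
Step 4: x=[2.9883 6.8973] v=[-1.5859 1.0107]
Step 5: x=[2.7069 7.0364] v=[-1.1256 0.5562]
Step 6: x=[2.6283 7.0093] v=[-0.3143 -0.1086]
Step 7: x=[2.7688 6.8095] v=[0.5621 -0.7991]
Max displacement = 1.0364

Answer: 1.0364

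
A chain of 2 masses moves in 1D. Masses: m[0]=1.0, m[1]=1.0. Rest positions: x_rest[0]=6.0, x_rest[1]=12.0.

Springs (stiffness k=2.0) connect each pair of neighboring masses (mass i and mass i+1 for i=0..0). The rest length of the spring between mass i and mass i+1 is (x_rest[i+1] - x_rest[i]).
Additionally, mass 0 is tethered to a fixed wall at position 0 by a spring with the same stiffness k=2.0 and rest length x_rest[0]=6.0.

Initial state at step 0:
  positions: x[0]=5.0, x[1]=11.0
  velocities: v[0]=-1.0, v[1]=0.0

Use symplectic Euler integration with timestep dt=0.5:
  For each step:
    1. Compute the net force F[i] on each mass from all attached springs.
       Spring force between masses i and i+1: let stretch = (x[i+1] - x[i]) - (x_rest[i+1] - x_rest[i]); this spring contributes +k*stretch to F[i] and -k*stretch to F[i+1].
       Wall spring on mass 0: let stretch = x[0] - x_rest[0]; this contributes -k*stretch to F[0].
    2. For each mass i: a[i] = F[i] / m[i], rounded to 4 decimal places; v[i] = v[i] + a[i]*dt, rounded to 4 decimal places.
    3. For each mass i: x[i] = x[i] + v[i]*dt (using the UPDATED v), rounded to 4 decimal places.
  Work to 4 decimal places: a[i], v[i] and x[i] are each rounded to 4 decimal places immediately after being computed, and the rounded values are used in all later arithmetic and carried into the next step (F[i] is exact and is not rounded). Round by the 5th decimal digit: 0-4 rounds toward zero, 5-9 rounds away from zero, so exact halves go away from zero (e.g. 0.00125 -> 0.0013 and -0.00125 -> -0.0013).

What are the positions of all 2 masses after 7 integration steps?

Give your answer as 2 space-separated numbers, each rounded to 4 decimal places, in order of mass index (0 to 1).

Step 0: x=[5.0000 11.0000] v=[-1.0000 0.0000]
Step 1: x=[5.0000 11.0000] v=[0.0000 0.0000]
Step 2: x=[5.5000 11.0000] v=[1.0000 0.0000]
Step 3: x=[6.0000 11.2500] v=[1.0000 0.5000]
Step 4: x=[6.1250 11.8750] v=[0.2500 1.2500]
Step 5: x=[6.0625 12.6250] v=[-0.1250 1.5000]
Step 6: x=[6.2500 13.0938] v=[0.3750 0.9375]
Step 7: x=[6.7344 13.1407] v=[0.9688 0.0937]

Answer: 6.7344 13.1407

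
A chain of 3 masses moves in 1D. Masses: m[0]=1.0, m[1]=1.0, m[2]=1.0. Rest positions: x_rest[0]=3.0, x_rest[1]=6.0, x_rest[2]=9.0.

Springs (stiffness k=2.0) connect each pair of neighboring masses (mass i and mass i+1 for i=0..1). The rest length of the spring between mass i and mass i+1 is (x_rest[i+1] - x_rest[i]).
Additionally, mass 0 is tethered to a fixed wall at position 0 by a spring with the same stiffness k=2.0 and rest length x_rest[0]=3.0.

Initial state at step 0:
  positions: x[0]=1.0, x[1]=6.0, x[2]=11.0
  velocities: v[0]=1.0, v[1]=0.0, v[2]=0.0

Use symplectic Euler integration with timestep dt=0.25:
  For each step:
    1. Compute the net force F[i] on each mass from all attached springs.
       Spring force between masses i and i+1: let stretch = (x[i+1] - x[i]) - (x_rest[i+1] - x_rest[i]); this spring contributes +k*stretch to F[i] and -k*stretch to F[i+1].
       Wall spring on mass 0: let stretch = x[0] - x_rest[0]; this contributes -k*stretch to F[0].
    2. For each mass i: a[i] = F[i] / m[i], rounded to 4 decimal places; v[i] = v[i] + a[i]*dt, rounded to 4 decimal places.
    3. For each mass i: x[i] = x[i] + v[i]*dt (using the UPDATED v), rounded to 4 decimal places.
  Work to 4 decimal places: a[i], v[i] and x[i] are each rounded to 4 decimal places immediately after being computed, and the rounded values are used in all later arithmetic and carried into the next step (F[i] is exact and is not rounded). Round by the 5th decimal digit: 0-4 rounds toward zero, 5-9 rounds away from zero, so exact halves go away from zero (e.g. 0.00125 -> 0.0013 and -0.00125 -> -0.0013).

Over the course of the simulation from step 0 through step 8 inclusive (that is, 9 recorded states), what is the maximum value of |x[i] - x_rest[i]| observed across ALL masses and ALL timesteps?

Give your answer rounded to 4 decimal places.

Answer: 2.4248

Derivation:
Step 0: x=[1.0000 6.0000 11.0000] v=[1.0000 0.0000 0.0000]
Step 1: x=[1.7500 6.0000 10.7500] v=[3.0000 0.0000 -1.0000]
Step 2: x=[2.8125 6.0625 10.2813] v=[4.2500 0.2500 -1.8750]
Step 3: x=[3.9297 6.2461 9.6602] v=[4.4688 0.7344 -2.4844]
Step 4: x=[4.8453 6.5669 8.9873] v=[3.6622 1.2833 -2.6915]
Step 5: x=[5.3704 6.9751 8.3869] v=[2.1004 1.6327 -2.4017]
Step 6: x=[5.4248 7.3592 7.9850] v=[0.2176 1.5363 -1.6076]
Step 7: x=[5.0429 7.5797 7.8799] v=[-1.5276 0.8820 -0.4205]
Step 8: x=[4.3477 7.5206 8.1123] v=[-2.7807 -0.2363 0.9294]
Max displacement = 2.4248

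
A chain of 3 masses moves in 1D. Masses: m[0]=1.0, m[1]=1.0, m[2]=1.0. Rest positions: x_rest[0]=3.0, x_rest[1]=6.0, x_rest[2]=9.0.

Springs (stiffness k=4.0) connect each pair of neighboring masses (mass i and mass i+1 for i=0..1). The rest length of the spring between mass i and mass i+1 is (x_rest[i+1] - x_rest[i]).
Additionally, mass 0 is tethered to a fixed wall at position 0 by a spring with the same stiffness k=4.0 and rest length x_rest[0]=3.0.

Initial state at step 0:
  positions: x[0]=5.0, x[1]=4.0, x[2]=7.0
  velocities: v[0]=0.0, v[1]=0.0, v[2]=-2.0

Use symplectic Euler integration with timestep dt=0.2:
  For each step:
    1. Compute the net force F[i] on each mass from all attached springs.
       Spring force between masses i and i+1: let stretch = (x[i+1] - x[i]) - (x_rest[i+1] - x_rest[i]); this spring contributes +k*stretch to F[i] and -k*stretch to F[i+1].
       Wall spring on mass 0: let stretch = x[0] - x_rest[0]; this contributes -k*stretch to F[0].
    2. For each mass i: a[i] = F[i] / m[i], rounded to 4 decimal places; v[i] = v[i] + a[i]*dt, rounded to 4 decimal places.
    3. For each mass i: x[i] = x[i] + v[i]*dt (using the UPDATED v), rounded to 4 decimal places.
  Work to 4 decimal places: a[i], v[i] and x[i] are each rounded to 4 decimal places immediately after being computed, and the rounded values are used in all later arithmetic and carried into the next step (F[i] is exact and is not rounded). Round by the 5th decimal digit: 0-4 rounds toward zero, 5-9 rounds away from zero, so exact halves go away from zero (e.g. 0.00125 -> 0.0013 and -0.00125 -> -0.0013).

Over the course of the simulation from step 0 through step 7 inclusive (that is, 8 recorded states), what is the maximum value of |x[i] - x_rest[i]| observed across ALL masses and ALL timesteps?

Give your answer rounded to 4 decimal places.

Answer: 3.0936

Derivation:
Step 0: x=[5.0000 4.0000 7.0000] v=[0.0000 0.0000 -2.0000]
Step 1: x=[4.0400 4.6400 6.6000] v=[-4.8000 3.2000 -2.0000]
Step 2: x=[2.5296 5.4976 6.3664] v=[-7.5520 4.2880 -1.1680]
Step 3: x=[1.0893 6.0193 6.4738] v=[-7.2013 2.6086 0.5370]
Step 4: x=[0.2636 5.8249 6.9885] v=[-4.1287 -0.9718 2.5734]
Step 5: x=[0.2855 4.9269 7.7970] v=[0.1095 -4.4900 4.0425]
Step 6: x=[1.0043 3.7455 8.6263] v=[3.5942 -5.9070 4.1464]
Step 7: x=[2.0010 2.9064 9.1547] v=[4.9837 -4.1953 2.6418]
Max displacement = 3.0936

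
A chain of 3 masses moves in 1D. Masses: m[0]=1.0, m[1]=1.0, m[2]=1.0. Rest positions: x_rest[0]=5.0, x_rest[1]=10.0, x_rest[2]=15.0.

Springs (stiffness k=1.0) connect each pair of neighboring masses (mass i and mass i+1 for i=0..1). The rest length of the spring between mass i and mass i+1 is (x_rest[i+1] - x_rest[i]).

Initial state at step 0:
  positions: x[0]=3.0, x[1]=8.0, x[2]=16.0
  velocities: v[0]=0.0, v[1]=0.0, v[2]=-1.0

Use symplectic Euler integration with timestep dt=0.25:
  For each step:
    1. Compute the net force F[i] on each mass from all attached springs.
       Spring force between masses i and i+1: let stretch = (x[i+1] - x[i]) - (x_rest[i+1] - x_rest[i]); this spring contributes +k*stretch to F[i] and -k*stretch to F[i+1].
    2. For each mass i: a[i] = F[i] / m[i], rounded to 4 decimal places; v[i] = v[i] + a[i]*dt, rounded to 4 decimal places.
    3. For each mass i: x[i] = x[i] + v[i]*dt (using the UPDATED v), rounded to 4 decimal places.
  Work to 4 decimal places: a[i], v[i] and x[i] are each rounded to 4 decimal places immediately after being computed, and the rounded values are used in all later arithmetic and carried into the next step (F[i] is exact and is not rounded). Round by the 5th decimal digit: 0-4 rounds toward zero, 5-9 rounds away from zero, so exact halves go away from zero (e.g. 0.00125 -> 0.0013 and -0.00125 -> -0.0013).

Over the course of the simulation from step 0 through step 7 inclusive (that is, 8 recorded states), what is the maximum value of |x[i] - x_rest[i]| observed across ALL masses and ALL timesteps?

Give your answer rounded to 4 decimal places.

Step 0: x=[3.0000 8.0000 16.0000] v=[0.0000 0.0000 -1.0000]
Step 1: x=[3.0000 8.1875 15.5625] v=[0.0000 0.7500 -1.7500]
Step 2: x=[3.0117 8.5117 14.9766] v=[0.0469 1.2969 -2.3438]
Step 3: x=[3.0547 8.8962 14.2991] v=[0.1719 1.5381 -2.7100]
Step 4: x=[3.1503 9.2533 13.5964] v=[0.3823 1.4285 -2.8107]
Step 5: x=[3.3148 9.5004 12.9348] v=[0.6581 0.9885 -2.6465]
Step 6: x=[3.5534 9.5756 12.3710] v=[0.9545 0.3007 -2.2551]
Step 7: x=[3.8559 9.4491 11.9450] v=[1.2101 -0.5060 -1.7040]
Max displacement = 3.0550

Answer: 3.0550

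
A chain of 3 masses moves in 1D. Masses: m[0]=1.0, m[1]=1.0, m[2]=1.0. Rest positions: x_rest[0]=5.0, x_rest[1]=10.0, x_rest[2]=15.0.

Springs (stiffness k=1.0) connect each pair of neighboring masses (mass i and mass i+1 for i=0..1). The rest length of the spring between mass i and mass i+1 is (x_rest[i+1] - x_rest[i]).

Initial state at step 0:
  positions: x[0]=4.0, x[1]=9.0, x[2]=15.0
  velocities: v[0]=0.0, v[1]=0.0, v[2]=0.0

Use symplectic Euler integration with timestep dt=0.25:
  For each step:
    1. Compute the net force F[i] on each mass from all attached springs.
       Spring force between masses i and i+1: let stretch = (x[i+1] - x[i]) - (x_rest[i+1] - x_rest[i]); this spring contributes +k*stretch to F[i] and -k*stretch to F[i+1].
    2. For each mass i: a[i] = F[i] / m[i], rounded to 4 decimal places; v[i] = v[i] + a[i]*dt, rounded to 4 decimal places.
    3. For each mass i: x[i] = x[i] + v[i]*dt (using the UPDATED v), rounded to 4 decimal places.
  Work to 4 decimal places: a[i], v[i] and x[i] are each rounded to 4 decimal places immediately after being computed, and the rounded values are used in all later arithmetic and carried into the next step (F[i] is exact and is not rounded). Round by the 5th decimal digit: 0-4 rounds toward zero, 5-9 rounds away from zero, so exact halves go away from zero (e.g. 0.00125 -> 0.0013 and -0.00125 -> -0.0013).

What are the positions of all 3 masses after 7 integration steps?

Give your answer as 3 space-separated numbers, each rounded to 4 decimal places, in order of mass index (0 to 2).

Answer: 4.3175 9.6720 14.0108

Derivation:
Step 0: x=[4.0000 9.0000 15.0000] v=[0.0000 0.0000 0.0000]
Step 1: x=[4.0000 9.0625 14.9375] v=[0.0000 0.2500 -0.2500]
Step 2: x=[4.0039 9.1758 14.8203] v=[0.0156 0.4531 -0.4688]
Step 3: x=[4.0186 9.3186 14.6628] v=[0.0586 0.5713 -0.6299]
Step 4: x=[4.0520 9.4642 14.4838] v=[0.1336 0.5824 -0.7160]
Step 5: x=[4.1112 9.5853 14.3036] v=[0.2367 0.4843 -0.7209]
Step 6: x=[4.2000 9.6592 14.1410] v=[0.3552 0.2954 -0.6505]
Step 7: x=[4.3175 9.6720 14.0108] v=[0.4700 0.0511 -0.5210]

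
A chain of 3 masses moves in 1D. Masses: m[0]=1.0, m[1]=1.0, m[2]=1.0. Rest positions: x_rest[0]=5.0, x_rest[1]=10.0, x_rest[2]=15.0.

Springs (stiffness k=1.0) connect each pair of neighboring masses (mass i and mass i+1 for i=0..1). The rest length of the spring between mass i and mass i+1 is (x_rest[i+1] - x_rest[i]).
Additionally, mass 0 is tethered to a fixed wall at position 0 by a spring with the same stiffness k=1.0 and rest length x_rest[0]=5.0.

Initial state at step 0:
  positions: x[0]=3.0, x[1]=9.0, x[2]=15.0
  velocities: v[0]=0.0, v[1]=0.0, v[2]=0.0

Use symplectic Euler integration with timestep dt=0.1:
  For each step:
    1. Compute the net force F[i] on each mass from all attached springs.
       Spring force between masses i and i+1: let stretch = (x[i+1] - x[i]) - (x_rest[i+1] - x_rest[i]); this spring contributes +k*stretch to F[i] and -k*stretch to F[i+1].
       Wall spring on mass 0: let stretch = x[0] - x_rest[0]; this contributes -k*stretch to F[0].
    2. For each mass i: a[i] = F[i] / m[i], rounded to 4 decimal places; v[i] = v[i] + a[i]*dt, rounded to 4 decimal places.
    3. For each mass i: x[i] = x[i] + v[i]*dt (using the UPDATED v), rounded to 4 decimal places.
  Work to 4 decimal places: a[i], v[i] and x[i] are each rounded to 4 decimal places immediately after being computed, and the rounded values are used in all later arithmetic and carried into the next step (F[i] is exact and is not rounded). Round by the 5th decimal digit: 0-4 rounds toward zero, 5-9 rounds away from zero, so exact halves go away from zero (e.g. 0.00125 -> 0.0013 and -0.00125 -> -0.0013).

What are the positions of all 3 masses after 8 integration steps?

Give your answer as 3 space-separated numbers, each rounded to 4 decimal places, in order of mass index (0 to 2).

Answer: 3.9603 9.0380 14.6613

Derivation:
Step 0: x=[3.0000 9.0000 15.0000] v=[0.0000 0.0000 0.0000]
Step 1: x=[3.0300 9.0000 14.9900] v=[0.3000 0.0000 -0.1000]
Step 2: x=[3.0894 9.0002 14.9701] v=[0.5940 0.0020 -0.1990]
Step 3: x=[3.1770 9.0010 14.9405] v=[0.8761 0.0079 -0.2960]
Step 4: x=[3.2911 9.0030 14.9015] v=[1.1408 0.0195 -0.3900]
Step 5: x=[3.4294 9.0068 14.8535] v=[1.3829 0.0382 -0.4799]
Step 6: x=[3.5892 9.0133 14.7970] v=[1.5977 0.0651 -0.5646]
Step 7: x=[3.7673 9.0234 14.7327] v=[1.7812 0.1011 -0.6430]
Step 8: x=[3.9603 9.0380 14.6613] v=[1.9301 0.1464 -0.7139]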